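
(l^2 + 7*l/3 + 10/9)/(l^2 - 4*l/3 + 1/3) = (9*l^2 + 21*l + 10)/(3*(3*l^2 - 4*l + 1))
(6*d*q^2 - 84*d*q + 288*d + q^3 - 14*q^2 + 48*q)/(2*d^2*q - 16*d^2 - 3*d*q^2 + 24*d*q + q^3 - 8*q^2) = (6*d*q - 36*d + q^2 - 6*q)/(2*d^2 - 3*d*q + q^2)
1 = 1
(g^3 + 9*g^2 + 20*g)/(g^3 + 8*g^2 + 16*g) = (g + 5)/(g + 4)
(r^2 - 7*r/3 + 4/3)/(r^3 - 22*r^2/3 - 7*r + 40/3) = (3*r - 4)/(3*r^2 - 19*r - 40)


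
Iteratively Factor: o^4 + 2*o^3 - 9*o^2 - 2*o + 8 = (o - 1)*(o^3 + 3*o^2 - 6*o - 8) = (o - 1)*(o + 1)*(o^2 + 2*o - 8) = (o - 1)*(o + 1)*(o + 4)*(o - 2)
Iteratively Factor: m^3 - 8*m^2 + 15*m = (m - 5)*(m^2 - 3*m) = (m - 5)*(m - 3)*(m)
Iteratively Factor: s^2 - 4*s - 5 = (s + 1)*(s - 5)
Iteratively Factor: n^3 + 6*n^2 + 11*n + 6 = (n + 2)*(n^2 + 4*n + 3) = (n + 2)*(n + 3)*(n + 1)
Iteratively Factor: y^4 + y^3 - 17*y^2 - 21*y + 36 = (y + 3)*(y^3 - 2*y^2 - 11*y + 12) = (y - 4)*(y + 3)*(y^2 + 2*y - 3) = (y - 4)*(y - 1)*(y + 3)*(y + 3)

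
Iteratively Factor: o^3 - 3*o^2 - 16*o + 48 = (o + 4)*(o^2 - 7*o + 12) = (o - 3)*(o + 4)*(o - 4)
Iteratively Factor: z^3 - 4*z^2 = (z - 4)*(z^2) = z*(z - 4)*(z)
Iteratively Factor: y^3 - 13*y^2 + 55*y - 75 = (y - 3)*(y^2 - 10*y + 25) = (y - 5)*(y - 3)*(y - 5)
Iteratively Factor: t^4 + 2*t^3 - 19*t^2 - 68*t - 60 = (t + 3)*(t^3 - t^2 - 16*t - 20) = (t - 5)*(t + 3)*(t^2 + 4*t + 4) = (t - 5)*(t + 2)*(t + 3)*(t + 2)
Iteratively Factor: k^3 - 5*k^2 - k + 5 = (k - 1)*(k^2 - 4*k - 5) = (k - 1)*(k + 1)*(k - 5)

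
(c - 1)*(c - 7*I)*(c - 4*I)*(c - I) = c^4 - c^3 - 12*I*c^3 - 39*c^2 + 12*I*c^2 + 39*c + 28*I*c - 28*I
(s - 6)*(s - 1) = s^2 - 7*s + 6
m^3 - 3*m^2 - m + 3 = (m - 3)*(m - 1)*(m + 1)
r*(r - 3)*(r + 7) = r^3 + 4*r^2 - 21*r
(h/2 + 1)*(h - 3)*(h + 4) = h^3/2 + 3*h^2/2 - 5*h - 12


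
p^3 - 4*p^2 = p^2*(p - 4)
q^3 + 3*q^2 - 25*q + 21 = (q - 3)*(q - 1)*(q + 7)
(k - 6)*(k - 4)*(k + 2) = k^3 - 8*k^2 + 4*k + 48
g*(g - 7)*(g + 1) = g^3 - 6*g^2 - 7*g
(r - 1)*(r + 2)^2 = r^3 + 3*r^2 - 4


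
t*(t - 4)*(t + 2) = t^3 - 2*t^2 - 8*t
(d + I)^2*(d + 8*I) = d^3 + 10*I*d^2 - 17*d - 8*I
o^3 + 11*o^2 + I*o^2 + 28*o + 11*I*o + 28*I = (o + 4)*(o + 7)*(o + I)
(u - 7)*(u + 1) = u^2 - 6*u - 7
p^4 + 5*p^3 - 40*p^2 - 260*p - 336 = (p - 7)*(p + 2)*(p + 4)*(p + 6)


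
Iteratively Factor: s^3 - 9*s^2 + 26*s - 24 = (s - 3)*(s^2 - 6*s + 8) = (s - 4)*(s - 3)*(s - 2)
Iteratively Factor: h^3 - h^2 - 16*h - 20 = (h + 2)*(h^2 - 3*h - 10) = (h + 2)^2*(h - 5)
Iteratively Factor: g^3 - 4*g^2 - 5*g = (g + 1)*(g^2 - 5*g) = (g - 5)*(g + 1)*(g)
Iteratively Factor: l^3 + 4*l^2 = (l + 4)*(l^2) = l*(l + 4)*(l)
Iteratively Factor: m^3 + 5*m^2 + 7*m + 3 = (m + 1)*(m^2 + 4*m + 3) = (m + 1)^2*(m + 3)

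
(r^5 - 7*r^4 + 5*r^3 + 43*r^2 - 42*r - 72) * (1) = r^5 - 7*r^4 + 5*r^3 + 43*r^2 - 42*r - 72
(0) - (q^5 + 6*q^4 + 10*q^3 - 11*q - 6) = -q^5 - 6*q^4 - 10*q^3 + 11*q + 6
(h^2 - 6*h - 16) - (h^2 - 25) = 9 - 6*h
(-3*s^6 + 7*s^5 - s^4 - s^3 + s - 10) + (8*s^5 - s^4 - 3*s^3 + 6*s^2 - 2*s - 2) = -3*s^6 + 15*s^5 - 2*s^4 - 4*s^3 + 6*s^2 - s - 12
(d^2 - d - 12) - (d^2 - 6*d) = 5*d - 12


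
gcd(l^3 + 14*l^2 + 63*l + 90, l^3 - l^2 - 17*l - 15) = l + 3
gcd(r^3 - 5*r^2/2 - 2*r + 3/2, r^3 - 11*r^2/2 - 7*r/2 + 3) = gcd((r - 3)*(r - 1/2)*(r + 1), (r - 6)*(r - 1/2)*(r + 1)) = r^2 + r/2 - 1/2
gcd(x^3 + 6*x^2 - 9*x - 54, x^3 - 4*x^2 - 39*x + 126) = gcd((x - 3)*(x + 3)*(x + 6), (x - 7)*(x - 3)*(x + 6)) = x^2 + 3*x - 18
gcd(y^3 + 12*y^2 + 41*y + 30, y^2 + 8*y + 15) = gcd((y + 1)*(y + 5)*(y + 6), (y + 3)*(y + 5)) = y + 5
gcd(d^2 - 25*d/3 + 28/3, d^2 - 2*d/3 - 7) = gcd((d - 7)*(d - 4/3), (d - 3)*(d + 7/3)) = 1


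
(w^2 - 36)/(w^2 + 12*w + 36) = (w - 6)/(w + 6)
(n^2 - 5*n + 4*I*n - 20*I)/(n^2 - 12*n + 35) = (n + 4*I)/(n - 7)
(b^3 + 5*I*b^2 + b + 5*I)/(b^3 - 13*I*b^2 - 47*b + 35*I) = (b^2 + 6*I*b - 5)/(b^2 - 12*I*b - 35)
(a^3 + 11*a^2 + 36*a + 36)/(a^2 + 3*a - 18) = (a^2 + 5*a + 6)/(a - 3)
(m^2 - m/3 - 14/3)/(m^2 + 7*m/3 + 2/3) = (3*m - 7)/(3*m + 1)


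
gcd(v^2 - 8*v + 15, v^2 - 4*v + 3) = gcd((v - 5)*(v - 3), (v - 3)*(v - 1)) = v - 3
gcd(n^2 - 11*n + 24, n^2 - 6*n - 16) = n - 8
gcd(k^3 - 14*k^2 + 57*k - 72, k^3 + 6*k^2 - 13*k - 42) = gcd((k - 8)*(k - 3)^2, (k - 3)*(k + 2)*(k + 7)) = k - 3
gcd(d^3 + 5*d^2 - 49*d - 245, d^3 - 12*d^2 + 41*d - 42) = d - 7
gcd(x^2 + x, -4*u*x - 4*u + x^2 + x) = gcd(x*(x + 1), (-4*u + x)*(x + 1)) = x + 1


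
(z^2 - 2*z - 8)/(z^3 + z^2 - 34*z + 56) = (z + 2)/(z^2 + 5*z - 14)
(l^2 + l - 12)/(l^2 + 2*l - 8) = (l - 3)/(l - 2)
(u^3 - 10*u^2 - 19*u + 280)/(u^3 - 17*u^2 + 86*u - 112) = (u + 5)/(u - 2)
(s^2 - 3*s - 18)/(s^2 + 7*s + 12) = (s - 6)/(s + 4)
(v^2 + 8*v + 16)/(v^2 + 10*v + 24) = (v + 4)/(v + 6)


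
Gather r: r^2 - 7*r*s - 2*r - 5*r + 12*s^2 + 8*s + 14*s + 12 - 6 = r^2 + r*(-7*s - 7) + 12*s^2 + 22*s + 6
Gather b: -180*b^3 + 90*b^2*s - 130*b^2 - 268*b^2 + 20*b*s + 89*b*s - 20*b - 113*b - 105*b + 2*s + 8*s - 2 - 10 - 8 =-180*b^3 + b^2*(90*s - 398) + b*(109*s - 238) + 10*s - 20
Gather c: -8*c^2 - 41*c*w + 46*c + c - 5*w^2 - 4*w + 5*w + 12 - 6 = -8*c^2 + c*(47 - 41*w) - 5*w^2 + w + 6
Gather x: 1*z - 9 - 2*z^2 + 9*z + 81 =-2*z^2 + 10*z + 72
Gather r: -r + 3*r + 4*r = 6*r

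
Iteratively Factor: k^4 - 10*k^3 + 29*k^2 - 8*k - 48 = (k - 3)*(k^3 - 7*k^2 + 8*k + 16) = (k - 3)*(k + 1)*(k^2 - 8*k + 16) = (k - 4)*(k - 3)*(k + 1)*(k - 4)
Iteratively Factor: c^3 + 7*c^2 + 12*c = (c + 4)*(c^2 + 3*c) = c*(c + 4)*(c + 3)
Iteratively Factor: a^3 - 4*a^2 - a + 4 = (a - 1)*(a^2 - 3*a - 4) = (a - 1)*(a + 1)*(a - 4)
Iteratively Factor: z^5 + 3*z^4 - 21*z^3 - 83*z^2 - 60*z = (z + 1)*(z^4 + 2*z^3 - 23*z^2 - 60*z) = z*(z + 1)*(z^3 + 2*z^2 - 23*z - 60) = z*(z - 5)*(z + 1)*(z^2 + 7*z + 12) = z*(z - 5)*(z + 1)*(z + 3)*(z + 4)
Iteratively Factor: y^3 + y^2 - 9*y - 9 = (y - 3)*(y^2 + 4*y + 3) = (y - 3)*(y + 3)*(y + 1)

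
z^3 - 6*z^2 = z^2*(z - 6)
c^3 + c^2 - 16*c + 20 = (c - 2)^2*(c + 5)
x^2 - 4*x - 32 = (x - 8)*(x + 4)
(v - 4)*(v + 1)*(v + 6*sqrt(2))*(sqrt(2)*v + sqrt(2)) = sqrt(2)*v^4 - 2*sqrt(2)*v^3 + 12*v^3 - 24*v^2 - 7*sqrt(2)*v^2 - 84*v - 4*sqrt(2)*v - 48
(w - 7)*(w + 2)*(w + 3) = w^3 - 2*w^2 - 29*w - 42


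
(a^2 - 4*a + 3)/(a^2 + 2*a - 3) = (a - 3)/(a + 3)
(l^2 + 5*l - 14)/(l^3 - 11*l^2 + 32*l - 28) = (l + 7)/(l^2 - 9*l + 14)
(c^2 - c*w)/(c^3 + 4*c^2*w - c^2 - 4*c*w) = (c - w)/(c^2 + 4*c*w - c - 4*w)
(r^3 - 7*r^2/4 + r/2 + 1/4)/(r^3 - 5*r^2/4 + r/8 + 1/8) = 2*(r - 1)/(2*r - 1)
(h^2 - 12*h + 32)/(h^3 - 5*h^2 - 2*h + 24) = (h - 8)/(h^2 - h - 6)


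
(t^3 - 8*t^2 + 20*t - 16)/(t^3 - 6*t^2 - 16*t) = (-t^3 + 8*t^2 - 20*t + 16)/(t*(-t^2 + 6*t + 16))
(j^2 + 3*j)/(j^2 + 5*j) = (j + 3)/(j + 5)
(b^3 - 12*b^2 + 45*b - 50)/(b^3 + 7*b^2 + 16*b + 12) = (b^3 - 12*b^2 + 45*b - 50)/(b^3 + 7*b^2 + 16*b + 12)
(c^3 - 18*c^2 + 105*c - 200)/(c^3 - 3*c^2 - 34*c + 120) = (c^2 - 13*c + 40)/(c^2 + 2*c - 24)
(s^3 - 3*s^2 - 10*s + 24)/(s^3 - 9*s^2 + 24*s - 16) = (s^2 + s - 6)/(s^2 - 5*s + 4)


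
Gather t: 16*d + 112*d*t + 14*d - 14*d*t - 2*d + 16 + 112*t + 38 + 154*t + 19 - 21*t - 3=28*d + t*(98*d + 245) + 70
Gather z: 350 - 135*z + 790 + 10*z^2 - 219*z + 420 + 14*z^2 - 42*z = 24*z^2 - 396*z + 1560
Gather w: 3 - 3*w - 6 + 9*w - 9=6*w - 12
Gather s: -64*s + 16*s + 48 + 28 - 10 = 66 - 48*s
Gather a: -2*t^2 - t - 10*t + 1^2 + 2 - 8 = -2*t^2 - 11*t - 5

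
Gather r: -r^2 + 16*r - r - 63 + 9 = -r^2 + 15*r - 54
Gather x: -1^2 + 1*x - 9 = x - 10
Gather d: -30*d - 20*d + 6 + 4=10 - 50*d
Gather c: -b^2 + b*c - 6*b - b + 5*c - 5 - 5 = -b^2 - 7*b + c*(b + 5) - 10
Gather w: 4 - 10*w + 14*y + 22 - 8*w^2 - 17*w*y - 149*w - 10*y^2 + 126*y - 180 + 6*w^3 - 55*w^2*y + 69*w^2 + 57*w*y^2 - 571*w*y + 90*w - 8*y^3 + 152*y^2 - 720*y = 6*w^3 + w^2*(61 - 55*y) + w*(57*y^2 - 588*y - 69) - 8*y^3 + 142*y^2 - 580*y - 154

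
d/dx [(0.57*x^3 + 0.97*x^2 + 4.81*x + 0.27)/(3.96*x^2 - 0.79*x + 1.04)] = (2.2572*x^4 - 0.9006*x^3 - 18.0355*x^2 - 0.1208*x + 5.2157)/(15.6816*x^4 - 6.2568*x^3 + 8.8609*x^2 - 1.6432*x + 1.0816)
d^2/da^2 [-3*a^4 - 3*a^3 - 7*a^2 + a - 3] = -36*a^2 - 18*a - 14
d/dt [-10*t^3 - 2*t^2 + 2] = 2*t*(-15*t - 2)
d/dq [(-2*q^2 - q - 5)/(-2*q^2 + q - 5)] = 2*(5 - 2*q^2)/(4*q^4 - 4*q^3 + 21*q^2 - 10*q + 25)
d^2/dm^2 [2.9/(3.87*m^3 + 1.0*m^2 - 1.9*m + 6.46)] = (-(67.338*m + 5.8)*(3.87*m^3 + 1.0*m^2 - 1.9*m + 6.46) + 2.9*(11.61*m^2 + 2.0*m - 1.9)*(23.22*m^2 + 4.0*m - 3.8))/(3.87*m^3 + 1.0*m^2 - 1.9*m + 6.46)^3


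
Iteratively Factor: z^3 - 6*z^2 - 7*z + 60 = (z - 4)*(z^2 - 2*z - 15) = (z - 4)*(z + 3)*(z - 5)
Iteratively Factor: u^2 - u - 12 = (u + 3)*(u - 4)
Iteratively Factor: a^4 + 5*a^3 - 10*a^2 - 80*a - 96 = (a + 2)*(a^3 + 3*a^2 - 16*a - 48) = (a + 2)*(a + 3)*(a^2 - 16) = (a - 4)*(a + 2)*(a + 3)*(a + 4)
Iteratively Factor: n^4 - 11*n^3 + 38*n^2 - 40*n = (n - 4)*(n^3 - 7*n^2 + 10*n) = (n - 4)*(n - 2)*(n^2 - 5*n) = (n - 5)*(n - 4)*(n - 2)*(n)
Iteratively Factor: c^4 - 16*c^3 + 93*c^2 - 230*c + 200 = (c - 5)*(c^3 - 11*c^2 + 38*c - 40) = (c - 5)^2*(c^2 - 6*c + 8) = (c - 5)^2*(c - 2)*(c - 4)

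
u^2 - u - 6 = (u - 3)*(u + 2)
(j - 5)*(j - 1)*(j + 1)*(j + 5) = j^4 - 26*j^2 + 25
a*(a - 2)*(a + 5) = a^3 + 3*a^2 - 10*a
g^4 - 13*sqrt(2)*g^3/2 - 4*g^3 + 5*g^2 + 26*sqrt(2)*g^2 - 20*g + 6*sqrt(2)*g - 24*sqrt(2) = (g - 4)*(g - 6*sqrt(2))*(g - sqrt(2))*(g + sqrt(2)/2)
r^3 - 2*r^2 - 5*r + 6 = (r - 3)*(r - 1)*(r + 2)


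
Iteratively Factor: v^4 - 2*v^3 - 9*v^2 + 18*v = (v + 3)*(v^3 - 5*v^2 + 6*v) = (v - 3)*(v + 3)*(v^2 - 2*v) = v*(v - 3)*(v + 3)*(v - 2)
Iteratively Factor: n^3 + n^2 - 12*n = (n)*(n^2 + n - 12) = n*(n + 4)*(n - 3)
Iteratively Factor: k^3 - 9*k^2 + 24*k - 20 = (k - 2)*(k^2 - 7*k + 10) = (k - 2)^2*(k - 5)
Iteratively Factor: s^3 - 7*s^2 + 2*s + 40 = (s - 5)*(s^2 - 2*s - 8) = (s - 5)*(s - 4)*(s + 2)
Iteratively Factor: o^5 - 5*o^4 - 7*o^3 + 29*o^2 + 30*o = (o + 2)*(o^4 - 7*o^3 + 7*o^2 + 15*o) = o*(o + 2)*(o^3 - 7*o^2 + 7*o + 15) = o*(o + 1)*(o + 2)*(o^2 - 8*o + 15) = o*(o - 5)*(o + 1)*(o + 2)*(o - 3)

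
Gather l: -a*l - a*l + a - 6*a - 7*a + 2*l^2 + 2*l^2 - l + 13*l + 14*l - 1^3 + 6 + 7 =-12*a + 4*l^2 + l*(26 - 2*a) + 12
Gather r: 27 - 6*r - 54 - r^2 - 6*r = -r^2 - 12*r - 27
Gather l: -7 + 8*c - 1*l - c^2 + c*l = -c^2 + 8*c + l*(c - 1) - 7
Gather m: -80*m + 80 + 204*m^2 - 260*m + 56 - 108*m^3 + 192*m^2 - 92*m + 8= -108*m^3 + 396*m^2 - 432*m + 144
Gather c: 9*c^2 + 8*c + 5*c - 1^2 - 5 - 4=9*c^2 + 13*c - 10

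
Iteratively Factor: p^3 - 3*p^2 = (p)*(p^2 - 3*p) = p*(p - 3)*(p)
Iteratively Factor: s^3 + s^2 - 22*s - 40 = (s + 4)*(s^2 - 3*s - 10) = (s + 2)*(s + 4)*(s - 5)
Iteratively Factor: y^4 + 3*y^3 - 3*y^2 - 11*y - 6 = (y + 1)*(y^3 + 2*y^2 - 5*y - 6) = (y - 2)*(y + 1)*(y^2 + 4*y + 3) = (y - 2)*(y + 1)^2*(y + 3)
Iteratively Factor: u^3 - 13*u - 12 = (u - 4)*(u^2 + 4*u + 3) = (u - 4)*(u + 3)*(u + 1)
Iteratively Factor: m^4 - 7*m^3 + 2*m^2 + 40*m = (m - 5)*(m^3 - 2*m^2 - 8*m) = (m - 5)*(m + 2)*(m^2 - 4*m) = (m - 5)*(m - 4)*(m + 2)*(m)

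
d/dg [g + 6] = 1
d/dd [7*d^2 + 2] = 14*d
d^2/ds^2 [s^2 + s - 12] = 2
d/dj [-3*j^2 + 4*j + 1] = 4 - 6*j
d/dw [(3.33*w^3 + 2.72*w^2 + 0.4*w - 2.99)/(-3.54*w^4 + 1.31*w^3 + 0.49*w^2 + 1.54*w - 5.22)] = (11.7882*w^6 + 19.2576*w^5 + 2.3165*w^4 - 33.13*w^3 - 36.4043*w^2 - 25.4666*w + 2.5166)/(12.5316*w^8 - 9.2748*w^7 - 1.7531*w^6 - 9.6194*w^5 + 41.2325*w^4 - 12.1672*w^3 - 2.744*w^2 - 16.0776*w + 27.2484)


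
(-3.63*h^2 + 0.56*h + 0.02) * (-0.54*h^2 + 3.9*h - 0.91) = 1.9602*h^4 - 14.4594*h^3 + 5.4765*h^2 - 0.4316*h - 0.0182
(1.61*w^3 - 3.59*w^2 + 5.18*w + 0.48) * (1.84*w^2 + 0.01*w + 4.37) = 2.9624*w^5 - 6.5895*w^4 + 16.531*w^3 - 14.7533*w^2 + 22.6414*w + 2.0976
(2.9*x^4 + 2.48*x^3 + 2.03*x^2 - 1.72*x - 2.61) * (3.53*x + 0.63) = 10.237*x^5 + 10.5814*x^4 + 8.7283*x^3 - 4.7927*x^2 - 10.2969*x - 1.6443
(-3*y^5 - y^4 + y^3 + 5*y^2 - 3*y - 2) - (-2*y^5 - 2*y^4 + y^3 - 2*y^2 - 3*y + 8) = -y^5 + y^4 + 7*y^2 - 10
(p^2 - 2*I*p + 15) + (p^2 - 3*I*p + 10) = 2*p^2 - 5*I*p + 25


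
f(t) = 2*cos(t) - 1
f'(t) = -2*sin(t)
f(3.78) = -2.61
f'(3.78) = 1.19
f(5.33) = 0.16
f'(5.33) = 1.63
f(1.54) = -0.94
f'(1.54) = -2.00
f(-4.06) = -2.21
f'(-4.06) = -1.59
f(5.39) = 0.25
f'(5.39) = 1.56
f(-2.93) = -2.96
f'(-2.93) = 0.42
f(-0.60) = 0.65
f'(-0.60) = 1.13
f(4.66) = -1.10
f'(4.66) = 2.00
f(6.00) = 0.92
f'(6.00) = 0.56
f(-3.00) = -2.98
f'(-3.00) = 0.28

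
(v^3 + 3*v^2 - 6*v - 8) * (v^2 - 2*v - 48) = v^5 + v^4 - 60*v^3 - 140*v^2 + 304*v + 384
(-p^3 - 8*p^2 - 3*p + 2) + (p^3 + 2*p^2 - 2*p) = -6*p^2 - 5*p + 2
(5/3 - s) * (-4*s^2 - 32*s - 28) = 4*s^3 + 76*s^2/3 - 76*s/3 - 140/3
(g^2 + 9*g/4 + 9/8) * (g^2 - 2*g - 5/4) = g^4 + g^3/4 - 37*g^2/8 - 81*g/16 - 45/32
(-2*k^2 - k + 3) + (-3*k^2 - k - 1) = -5*k^2 - 2*k + 2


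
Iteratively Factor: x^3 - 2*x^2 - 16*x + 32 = (x - 2)*(x^2 - 16) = (x - 4)*(x - 2)*(x + 4)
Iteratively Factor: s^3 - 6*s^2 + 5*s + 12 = (s - 4)*(s^2 - 2*s - 3) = (s - 4)*(s - 3)*(s + 1)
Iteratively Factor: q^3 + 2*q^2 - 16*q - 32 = (q + 4)*(q^2 - 2*q - 8) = (q - 4)*(q + 4)*(q + 2)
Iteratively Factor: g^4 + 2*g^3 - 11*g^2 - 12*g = (g - 3)*(g^3 + 5*g^2 + 4*g) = (g - 3)*(g + 4)*(g^2 + g) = (g - 3)*(g + 1)*(g + 4)*(g)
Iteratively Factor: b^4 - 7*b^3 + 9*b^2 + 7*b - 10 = (b - 5)*(b^3 - 2*b^2 - b + 2) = (b - 5)*(b - 2)*(b^2 - 1) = (b - 5)*(b - 2)*(b + 1)*(b - 1)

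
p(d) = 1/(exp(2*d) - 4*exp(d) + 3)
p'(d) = (-2*exp(2*d) + 4*exp(d))/(exp(2*d) - 4*exp(d) + 3)^2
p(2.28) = 0.02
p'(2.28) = -0.04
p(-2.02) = 0.40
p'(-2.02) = 0.08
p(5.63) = 0.00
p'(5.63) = -0.00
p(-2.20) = 0.39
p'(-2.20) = 0.06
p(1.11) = 14.31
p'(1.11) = -1284.83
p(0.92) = -1.35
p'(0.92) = -4.66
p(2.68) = 0.01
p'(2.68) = -0.01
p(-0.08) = 6.26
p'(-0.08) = 77.98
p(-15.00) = 0.33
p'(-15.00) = 0.00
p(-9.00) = 0.33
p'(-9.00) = 0.00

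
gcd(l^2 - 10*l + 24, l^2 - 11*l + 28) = l - 4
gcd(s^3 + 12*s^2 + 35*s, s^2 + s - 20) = s + 5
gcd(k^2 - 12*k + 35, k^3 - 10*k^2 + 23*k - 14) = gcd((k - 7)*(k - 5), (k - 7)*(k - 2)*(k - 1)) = k - 7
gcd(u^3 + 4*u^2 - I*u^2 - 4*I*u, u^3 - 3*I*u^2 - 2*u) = u^2 - I*u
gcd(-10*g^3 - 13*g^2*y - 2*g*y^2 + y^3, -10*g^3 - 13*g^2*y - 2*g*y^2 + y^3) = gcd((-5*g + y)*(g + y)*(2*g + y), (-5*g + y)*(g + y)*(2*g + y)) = -10*g^3 - 13*g^2*y - 2*g*y^2 + y^3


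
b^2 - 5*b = b*(b - 5)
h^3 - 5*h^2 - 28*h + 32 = (h - 8)*(h - 1)*(h + 4)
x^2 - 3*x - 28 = (x - 7)*(x + 4)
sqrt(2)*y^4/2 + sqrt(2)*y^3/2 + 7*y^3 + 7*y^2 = y^2*(y + 7*sqrt(2))*(sqrt(2)*y/2 + sqrt(2)/2)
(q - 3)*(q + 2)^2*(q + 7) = q^4 + 8*q^3 - q^2 - 68*q - 84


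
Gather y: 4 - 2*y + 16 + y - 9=11 - y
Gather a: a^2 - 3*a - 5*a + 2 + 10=a^2 - 8*a + 12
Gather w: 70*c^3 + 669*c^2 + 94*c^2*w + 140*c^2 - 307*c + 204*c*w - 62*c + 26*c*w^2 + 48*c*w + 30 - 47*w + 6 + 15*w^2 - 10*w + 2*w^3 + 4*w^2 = 70*c^3 + 809*c^2 - 369*c + 2*w^3 + w^2*(26*c + 19) + w*(94*c^2 + 252*c - 57) + 36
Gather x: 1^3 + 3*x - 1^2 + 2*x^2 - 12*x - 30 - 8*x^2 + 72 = -6*x^2 - 9*x + 42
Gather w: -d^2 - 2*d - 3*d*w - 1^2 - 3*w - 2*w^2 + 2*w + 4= -d^2 - 2*d - 2*w^2 + w*(-3*d - 1) + 3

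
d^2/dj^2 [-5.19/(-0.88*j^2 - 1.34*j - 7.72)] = (-8.038272*j^2 - 12.240096*j + 5.19*(1.76*j + 1.34)*(3.52*j + 2.68) - 70.517568)/(0.88*j^2 + 1.34*j + 7.72)^3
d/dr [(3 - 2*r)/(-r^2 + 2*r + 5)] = 2*(-r^2 + 3*r - 8)/(r^4 - 4*r^3 - 6*r^2 + 20*r + 25)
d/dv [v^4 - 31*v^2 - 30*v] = 4*v^3 - 62*v - 30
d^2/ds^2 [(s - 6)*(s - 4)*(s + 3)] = 6*s - 14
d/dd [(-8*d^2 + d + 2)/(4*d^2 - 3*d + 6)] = 4*(5*d^2 - 28*d + 3)/(16*d^4 - 24*d^3 + 57*d^2 - 36*d + 36)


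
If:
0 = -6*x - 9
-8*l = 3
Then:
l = -3/8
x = -3/2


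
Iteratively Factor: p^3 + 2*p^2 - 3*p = (p + 3)*(p^2 - p) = (p - 1)*(p + 3)*(p)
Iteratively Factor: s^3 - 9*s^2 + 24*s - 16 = (s - 4)*(s^2 - 5*s + 4) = (s - 4)*(s - 1)*(s - 4)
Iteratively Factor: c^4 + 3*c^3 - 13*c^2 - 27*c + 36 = (c + 4)*(c^3 - c^2 - 9*c + 9) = (c + 3)*(c + 4)*(c^2 - 4*c + 3) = (c - 1)*(c + 3)*(c + 4)*(c - 3)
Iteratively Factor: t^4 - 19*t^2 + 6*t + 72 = (t - 3)*(t^3 + 3*t^2 - 10*t - 24) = (t - 3)^2*(t^2 + 6*t + 8) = (t - 3)^2*(t + 2)*(t + 4)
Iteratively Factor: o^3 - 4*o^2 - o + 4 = (o - 1)*(o^2 - 3*o - 4) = (o - 4)*(o - 1)*(o + 1)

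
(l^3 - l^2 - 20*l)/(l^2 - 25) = l*(l + 4)/(l + 5)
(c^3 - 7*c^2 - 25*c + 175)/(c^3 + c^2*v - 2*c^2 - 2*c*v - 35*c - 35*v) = (c - 5)/(c + v)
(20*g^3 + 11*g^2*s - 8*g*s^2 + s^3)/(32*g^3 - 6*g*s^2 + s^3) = (-5*g^2 - 4*g*s + s^2)/(-8*g^2 - 2*g*s + s^2)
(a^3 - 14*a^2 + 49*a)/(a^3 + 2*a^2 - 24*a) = (a^2 - 14*a + 49)/(a^2 + 2*a - 24)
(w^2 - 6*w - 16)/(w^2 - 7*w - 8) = (w + 2)/(w + 1)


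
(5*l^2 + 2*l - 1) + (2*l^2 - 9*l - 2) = 7*l^2 - 7*l - 3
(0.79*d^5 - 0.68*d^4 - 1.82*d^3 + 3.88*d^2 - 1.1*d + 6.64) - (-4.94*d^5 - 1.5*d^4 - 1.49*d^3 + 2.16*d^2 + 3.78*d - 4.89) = 5.73*d^5 + 0.82*d^4 - 0.33*d^3 + 1.72*d^2 - 4.88*d + 11.53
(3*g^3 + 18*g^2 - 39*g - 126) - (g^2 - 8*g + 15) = 3*g^3 + 17*g^2 - 31*g - 141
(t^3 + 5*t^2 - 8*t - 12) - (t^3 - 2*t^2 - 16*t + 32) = 7*t^2 + 8*t - 44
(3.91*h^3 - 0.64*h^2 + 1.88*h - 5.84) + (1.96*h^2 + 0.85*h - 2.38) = 3.91*h^3 + 1.32*h^2 + 2.73*h - 8.22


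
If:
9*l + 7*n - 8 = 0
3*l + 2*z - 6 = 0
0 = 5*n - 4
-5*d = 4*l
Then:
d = -16/75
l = 4/15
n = 4/5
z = 13/5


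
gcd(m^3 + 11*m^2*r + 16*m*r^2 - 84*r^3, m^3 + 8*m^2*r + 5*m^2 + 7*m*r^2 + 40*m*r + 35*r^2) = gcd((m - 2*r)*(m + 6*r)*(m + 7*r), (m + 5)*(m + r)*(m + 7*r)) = m + 7*r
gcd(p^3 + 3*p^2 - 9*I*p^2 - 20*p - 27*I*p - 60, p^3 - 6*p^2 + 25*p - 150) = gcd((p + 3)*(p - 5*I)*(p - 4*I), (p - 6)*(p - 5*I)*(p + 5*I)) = p - 5*I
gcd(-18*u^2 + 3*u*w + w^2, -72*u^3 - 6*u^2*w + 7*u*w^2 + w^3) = 18*u^2 - 3*u*w - w^2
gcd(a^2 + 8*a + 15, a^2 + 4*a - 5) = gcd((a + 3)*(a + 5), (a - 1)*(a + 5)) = a + 5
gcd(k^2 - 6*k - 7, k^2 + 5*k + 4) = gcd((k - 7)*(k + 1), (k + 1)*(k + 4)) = k + 1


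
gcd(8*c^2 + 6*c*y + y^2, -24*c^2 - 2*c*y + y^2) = 4*c + y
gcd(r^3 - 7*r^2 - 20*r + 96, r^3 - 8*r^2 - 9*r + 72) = r^2 - 11*r + 24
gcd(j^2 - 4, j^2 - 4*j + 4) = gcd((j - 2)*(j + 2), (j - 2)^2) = j - 2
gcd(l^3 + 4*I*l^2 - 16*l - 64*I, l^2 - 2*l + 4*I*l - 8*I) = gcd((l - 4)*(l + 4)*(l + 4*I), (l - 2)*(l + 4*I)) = l + 4*I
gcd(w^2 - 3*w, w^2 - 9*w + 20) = 1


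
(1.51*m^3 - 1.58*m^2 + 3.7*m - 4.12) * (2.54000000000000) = 3.8354*m^3 - 4.0132*m^2 + 9.398*m - 10.4648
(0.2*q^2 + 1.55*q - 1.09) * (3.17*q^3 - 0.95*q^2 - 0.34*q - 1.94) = 0.634*q^5 + 4.7235*q^4 - 4.9958*q^3 + 0.1205*q^2 - 2.6364*q + 2.1146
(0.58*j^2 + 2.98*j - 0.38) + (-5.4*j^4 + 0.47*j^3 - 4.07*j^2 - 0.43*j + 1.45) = -5.4*j^4 + 0.47*j^3 - 3.49*j^2 + 2.55*j + 1.07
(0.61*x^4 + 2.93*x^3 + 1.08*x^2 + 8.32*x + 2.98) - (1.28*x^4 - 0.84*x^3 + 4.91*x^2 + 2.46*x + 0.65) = -0.67*x^4 + 3.77*x^3 - 3.83*x^2 + 5.86*x + 2.33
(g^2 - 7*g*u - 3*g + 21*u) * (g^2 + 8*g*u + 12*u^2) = g^4 + g^3*u - 3*g^3 - 44*g^2*u^2 - 3*g^2*u - 84*g*u^3 + 132*g*u^2 + 252*u^3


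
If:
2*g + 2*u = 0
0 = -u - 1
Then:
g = 1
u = -1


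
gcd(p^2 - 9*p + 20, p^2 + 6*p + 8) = 1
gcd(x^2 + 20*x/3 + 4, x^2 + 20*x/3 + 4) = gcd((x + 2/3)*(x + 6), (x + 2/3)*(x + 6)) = x^2 + 20*x/3 + 4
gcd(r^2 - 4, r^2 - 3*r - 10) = r + 2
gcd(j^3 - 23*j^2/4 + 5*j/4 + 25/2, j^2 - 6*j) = 1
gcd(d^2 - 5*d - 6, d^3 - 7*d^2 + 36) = d - 6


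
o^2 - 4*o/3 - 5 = (o - 3)*(o + 5/3)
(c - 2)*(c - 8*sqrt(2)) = c^2 - 8*sqrt(2)*c - 2*c + 16*sqrt(2)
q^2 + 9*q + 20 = (q + 4)*(q + 5)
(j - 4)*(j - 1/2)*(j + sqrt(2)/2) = j^3 - 9*j^2/2 + sqrt(2)*j^2/2 - 9*sqrt(2)*j/4 + 2*j + sqrt(2)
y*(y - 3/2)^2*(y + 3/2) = y^4 - 3*y^3/2 - 9*y^2/4 + 27*y/8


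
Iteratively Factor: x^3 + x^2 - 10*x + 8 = (x + 4)*(x^2 - 3*x + 2) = (x - 1)*(x + 4)*(x - 2)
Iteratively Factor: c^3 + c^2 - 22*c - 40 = (c - 5)*(c^2 + 6*c + 8) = (c - 5)*(c + 4)*(c + 2)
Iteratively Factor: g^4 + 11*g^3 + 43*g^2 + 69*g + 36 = (g + 4)*(g^3 + 7*g^2 + 15*g + 9) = (g + 1)*(g + 4)*(g^2 + 6*g + 9) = (g + 1)*(g + 3)*(g + 4)*(g + 3)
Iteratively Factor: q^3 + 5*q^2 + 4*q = (q + 4)*(q^2 + q) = (q + 1)*(q + 4)*(q)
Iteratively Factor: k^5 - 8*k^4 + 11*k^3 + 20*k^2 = (k)*(k^4 - 8*k^3 + 11*k^2 + 20*k) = k*(k - 5)*(k^3 - 3*k^2 - 4*k) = k*(k - 5)*(k - 4)*(k^2 + k) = k^2*(k - 5)*(k - 4)*(k + 1)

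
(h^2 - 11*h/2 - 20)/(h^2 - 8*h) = (h + 5/2)/h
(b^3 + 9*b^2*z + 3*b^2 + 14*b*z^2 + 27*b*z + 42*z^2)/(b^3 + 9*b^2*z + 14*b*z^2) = (b + 3)/b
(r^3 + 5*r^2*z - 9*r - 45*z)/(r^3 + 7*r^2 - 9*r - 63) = (r + 5*z)/(r + 7)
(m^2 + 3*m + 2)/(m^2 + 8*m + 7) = (m + 2)/(m + 7)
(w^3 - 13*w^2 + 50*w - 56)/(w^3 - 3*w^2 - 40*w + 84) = (w - 4)/(w + 6)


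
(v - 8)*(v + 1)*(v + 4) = v^3 - 3*v^2 - 36*v - 32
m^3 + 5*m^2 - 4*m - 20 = (m - 2)*(m + 2)*(m + 5)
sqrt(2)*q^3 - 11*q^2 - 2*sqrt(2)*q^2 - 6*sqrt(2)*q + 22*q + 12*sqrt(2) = (q - 2)*(q - 6*sqrt(2))*(sqrt(2)*q + 1)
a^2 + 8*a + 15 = (a + 3)*(a + 5)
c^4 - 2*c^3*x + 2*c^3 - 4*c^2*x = c^2*(c + 2)*(c - 2*x)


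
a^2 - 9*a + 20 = (a - 5)*(a - 4)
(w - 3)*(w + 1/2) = w^2 - 5*w/2 - 3/2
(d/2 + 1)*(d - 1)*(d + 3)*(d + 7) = d^4/2 + 11*d^3/2 + 29*d^2/2 + d/2 - 21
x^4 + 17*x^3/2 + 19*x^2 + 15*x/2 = x*(x + 1/2)*(x + 3)*(x + 5)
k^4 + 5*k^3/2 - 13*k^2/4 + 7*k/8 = k*(k - 1/2)^2*(k + 7/2)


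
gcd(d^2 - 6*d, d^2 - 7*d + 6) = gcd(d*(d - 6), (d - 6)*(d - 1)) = d - 6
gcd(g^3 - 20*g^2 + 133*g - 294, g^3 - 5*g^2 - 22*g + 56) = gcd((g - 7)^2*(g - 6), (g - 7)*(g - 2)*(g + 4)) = g - 7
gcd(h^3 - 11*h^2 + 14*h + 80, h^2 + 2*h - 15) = 1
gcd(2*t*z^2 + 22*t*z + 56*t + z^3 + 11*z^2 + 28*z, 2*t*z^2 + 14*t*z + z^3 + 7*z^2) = 2*t*z + 14*t + z^2 + 7*z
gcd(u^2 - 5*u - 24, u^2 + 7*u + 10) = 1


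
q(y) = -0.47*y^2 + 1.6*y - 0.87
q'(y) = 1.6 - 0.94*y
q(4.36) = -2.83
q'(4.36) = -2.50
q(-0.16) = -1.14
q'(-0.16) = 1.75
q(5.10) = -4.93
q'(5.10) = -3.19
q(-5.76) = -25.68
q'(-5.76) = 7.01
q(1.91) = 0.47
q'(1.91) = -0.20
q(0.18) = -0.60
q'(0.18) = 1.43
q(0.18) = -0.60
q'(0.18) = 1.43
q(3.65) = -1.29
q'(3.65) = -1.83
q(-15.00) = -130.62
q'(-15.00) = 15.70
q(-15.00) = -130.62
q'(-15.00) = 15.70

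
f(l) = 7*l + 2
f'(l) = 7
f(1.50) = 12.50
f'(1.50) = 7.00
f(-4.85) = -31.95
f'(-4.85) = 7.00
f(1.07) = 9.49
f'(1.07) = 7.00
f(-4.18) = -27.26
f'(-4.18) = 7.00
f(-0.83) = -3.81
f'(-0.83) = 7.00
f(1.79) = 14.53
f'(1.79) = 7.00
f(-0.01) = 1.93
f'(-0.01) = 7.00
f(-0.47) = -1.29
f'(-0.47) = 7.00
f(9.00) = 65.00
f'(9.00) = 7.00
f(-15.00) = -103.00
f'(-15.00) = 7.00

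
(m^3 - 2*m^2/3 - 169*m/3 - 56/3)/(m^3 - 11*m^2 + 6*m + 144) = (3*m^2 + 22*m + 7)/(3*(m^2 - 3*m - 18))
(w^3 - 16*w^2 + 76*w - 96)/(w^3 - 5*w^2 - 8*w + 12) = (w^2 - 10*w + 16)/(w^2 + w - 2)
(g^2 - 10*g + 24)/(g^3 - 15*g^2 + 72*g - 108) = (g - 4)/(g^2 - 9*g + 18)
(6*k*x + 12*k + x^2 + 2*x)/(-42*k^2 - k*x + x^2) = (x + 2)/(-7*k + x)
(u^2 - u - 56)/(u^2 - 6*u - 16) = (u + 7)/(u + 2)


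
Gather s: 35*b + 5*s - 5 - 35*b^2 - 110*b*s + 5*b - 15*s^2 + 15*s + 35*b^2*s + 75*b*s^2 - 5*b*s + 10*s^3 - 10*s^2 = -35*b^2 + 40*b + 10*s^3 + s^2*(75*b - 25) + s*(35*b^2 - 115*b + 20) - 5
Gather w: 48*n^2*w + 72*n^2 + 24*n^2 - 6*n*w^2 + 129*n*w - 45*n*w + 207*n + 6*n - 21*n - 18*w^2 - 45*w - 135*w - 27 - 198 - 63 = 96*n^2 + 192*n + w^2*(-6*n - 18) + w*(48*n^2 + 84*n - 180) - 288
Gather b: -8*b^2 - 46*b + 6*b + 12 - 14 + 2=-8*b^2 - 40*b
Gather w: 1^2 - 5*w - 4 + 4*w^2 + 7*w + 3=4*w^2 + 2*w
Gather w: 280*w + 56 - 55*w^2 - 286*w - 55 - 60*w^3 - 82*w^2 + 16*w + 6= -60*w^3 - 137*w^2 + 10*w + 7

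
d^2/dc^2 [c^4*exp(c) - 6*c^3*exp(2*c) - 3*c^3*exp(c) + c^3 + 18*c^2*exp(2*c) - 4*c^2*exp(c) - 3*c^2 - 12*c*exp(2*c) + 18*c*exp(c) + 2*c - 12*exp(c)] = c^4*exp(c) - 24*c^3*exp(2*c) + 5*c^3*exp(c) - 10*c^2*exp(c) + 60*c*exp(2*c) - 16*c*exp(c) + 6*c - 12*exp(2*c) + 16*exp(c) - 6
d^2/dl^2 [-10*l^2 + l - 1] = -20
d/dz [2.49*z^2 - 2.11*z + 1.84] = 4.98*z - 2.11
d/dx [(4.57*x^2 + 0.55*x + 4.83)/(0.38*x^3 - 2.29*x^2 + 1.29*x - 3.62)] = (-1.7366*x^4 - 0.417999999999999*x^3 + 1.6486*x^2 - 10.9654*x - 8.2217)/(0.1444*x^6 - 1.7404*x^5 + 6.2245*x^4 - 8.6594*x^3 + 18.2437*x^2 - 9.3396*x + 13.1044)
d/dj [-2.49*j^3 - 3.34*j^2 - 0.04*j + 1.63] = -7.47*j^2 - 6.68*j - 0.04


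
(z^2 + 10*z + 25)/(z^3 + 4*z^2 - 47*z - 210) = (z + 5)/(z^2 - z - 42)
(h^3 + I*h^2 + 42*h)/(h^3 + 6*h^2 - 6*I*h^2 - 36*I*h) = (h + 7*I)/(h + 6)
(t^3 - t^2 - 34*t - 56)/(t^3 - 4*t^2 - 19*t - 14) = (t + 4)/(t + 1)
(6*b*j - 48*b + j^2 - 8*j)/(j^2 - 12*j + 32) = (6*b + j)/(j - 4)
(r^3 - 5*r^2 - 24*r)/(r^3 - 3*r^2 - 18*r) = (r - 8)/(r - 6)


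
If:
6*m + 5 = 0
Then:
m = -5/6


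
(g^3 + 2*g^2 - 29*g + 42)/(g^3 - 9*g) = (g^2 + 5*g - 14)/(g*(g + 3))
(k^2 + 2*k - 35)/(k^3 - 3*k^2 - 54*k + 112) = (k - 5)/(k^2 - 10*k + 16)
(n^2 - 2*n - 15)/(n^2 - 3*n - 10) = (n + 3)/(n + 2)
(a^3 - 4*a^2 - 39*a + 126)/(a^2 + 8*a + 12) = (a^2 - 10*a + 21)/(a + 2)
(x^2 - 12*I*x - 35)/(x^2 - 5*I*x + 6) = (x^2 - 12*I*x - 35)/(x^2 - 5*I*x + 6)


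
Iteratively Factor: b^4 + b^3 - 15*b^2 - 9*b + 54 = (b - 2)*(b^3 + 3*b^2 - 9*b - 27) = (b - 2)*(b + 3)*(b^2 - 9) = (b - 2)*(b + 3)^2*(b - 3)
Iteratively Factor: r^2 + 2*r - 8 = (r + 4)*(r - 2)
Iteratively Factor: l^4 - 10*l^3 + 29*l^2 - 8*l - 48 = (l + 1)*(l^3 - 11*l^2 + 40*l - 48) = (l - 3)*(l + 1)*(l^2 - 8*l + 16) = (l - 4)*(l - 3)*(l + 1)*(l - 4)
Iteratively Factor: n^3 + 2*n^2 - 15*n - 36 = (n - 4)*(n^2 + 6*n + 9) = (n - 4)*(n + 3)*(n + 3)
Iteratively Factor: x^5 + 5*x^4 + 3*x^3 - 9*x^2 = (x + 3)*(x^4 + 2*x^3 - 3*x^2) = x*(x + 3)*(x^3 + 2*x^2 - 3*x) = x*(x + 3)^2*(x^2 - x) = x^2*(x + 3)^2*(x - 1)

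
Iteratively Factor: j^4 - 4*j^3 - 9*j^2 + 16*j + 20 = (j + 2)*(j^3 - 6*j^2 + 3*j + 10) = (j + 1)*(j + 2)*(j^2 - 7*j + 10) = (j - 2)*(j + 1)*(j + 2)*(j - 5)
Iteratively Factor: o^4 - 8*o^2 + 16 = (o - 2)*(o^3 + 2*o^2 - 4*o - 8) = (o - 2)^2*(o^2 + 4*o + 4) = (o - 2)^2*(o + 2)*(o + 2)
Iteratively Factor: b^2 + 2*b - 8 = (b - 2)*(b + 4)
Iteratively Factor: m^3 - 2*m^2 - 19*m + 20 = (m - 1)*(m^2 - m - 20) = (m - 5)*(m - 1)*(m + 4)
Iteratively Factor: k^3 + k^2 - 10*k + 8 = (k - 1)*(k^2 + 2*k - 8) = (k - 1)*(k + 4)*(k - 2)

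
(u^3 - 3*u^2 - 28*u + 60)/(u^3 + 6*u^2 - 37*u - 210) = (u - 2)/(u + 7)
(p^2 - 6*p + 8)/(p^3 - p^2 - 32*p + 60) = (p - 4)/(p^2 + p - 30)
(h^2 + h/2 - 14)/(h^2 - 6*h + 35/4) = 2*(h + 4)/(2*h - 5)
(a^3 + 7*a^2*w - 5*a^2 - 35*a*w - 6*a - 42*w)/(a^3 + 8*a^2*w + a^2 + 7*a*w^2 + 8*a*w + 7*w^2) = (a - 6)/(a + w)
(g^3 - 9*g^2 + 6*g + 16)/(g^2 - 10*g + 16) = g + 1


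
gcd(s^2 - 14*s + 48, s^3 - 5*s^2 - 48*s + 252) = s - 6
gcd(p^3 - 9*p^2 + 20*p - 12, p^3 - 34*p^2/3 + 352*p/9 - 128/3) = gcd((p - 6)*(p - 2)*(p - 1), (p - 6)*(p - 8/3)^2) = p - 6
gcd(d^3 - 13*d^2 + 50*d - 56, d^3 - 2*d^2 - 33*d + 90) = 1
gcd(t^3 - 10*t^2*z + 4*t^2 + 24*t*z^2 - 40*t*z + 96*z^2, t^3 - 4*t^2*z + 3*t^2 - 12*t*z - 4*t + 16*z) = -t^2 + 4*t*z - 4*t + 16*z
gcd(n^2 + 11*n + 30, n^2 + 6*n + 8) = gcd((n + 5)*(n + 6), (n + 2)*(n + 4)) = 1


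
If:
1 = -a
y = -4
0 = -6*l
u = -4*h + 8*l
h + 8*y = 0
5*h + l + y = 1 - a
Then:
No Solution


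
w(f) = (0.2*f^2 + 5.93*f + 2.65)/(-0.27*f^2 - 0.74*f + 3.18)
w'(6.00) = 0.74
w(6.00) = -4.14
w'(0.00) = 2.06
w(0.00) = 0.83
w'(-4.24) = 16.56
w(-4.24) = -12.91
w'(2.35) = 14035.94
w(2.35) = -353.27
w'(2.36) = 7162.83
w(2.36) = -253.00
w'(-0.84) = 1.50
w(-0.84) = -0.61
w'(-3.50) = 4.81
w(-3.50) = -6.36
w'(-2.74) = 2.40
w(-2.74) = -3.80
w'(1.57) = 15.65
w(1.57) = 9.21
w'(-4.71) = 88.32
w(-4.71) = -30.85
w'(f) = (0.4*f + 5.93)/(-0.27*f^2 - 0.74*f + 3.18) + (0.54*f + 0.74)*(0.2*f^2 + 5.93*f + 2.65)/(-0.27*f^2 - 0.74*f + 3.18)^2 = (1.4531*f^2 + 2.703*f + 20.8184)/(0.0729*f^4 + 0.3996*f^3 - 1.1696*f^2 - 4.7064*f + 10.1124)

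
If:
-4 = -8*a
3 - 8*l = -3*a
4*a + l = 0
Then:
No Solution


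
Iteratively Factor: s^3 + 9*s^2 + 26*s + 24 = (s + 4)*(s^2 + 5*s + 6) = (s + 3)*(s + 4)*(s + 2)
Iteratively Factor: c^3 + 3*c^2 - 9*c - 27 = (c + 3)*(c^2 - 9) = (c + 3)^2*(c - 3)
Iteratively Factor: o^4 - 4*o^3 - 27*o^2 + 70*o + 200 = (o - 5)*(o^3 + o^2 - 22*o - 40) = (o - 5)*(o + 4)*(o^2 - 3*o - 10) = (o - 5)^2*(o + 4)*(o + 2)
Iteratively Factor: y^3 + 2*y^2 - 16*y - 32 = (y + 4)*(y^2 - 2*y - 8) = (y - 4)*(y + 4)*(y + 2)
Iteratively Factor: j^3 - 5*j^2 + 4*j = (j)*(j^2 - 5*j + 4) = j*(j - 4)*(j - 1)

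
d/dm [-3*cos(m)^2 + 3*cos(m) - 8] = -3*sin(m) + 3*sin(2*m)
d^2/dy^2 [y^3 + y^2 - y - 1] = 6*y + 2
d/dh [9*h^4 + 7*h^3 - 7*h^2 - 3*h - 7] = 36*h^3 + 21*h^2 - 14*h - 3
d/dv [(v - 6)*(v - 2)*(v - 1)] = 3*v^2 - 18*v + 20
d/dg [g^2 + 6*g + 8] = 2*g + 6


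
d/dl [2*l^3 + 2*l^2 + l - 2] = 6*l^2 + 4*l + 1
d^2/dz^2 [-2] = 0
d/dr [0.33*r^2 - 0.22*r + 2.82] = 0.66*r - 0.22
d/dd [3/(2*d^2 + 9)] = -12*d/(2*d^2 + 9)^2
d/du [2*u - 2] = 2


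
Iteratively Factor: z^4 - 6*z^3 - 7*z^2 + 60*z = (z + 3)*(z^3 - 9*z^2 + 20*z) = z*(z + 3)*(z^2 - 9*z + 20) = z*(z - 4)*(z + 3)*(z - 5)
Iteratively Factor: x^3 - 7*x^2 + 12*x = (x)*(x^2 - 7*x + 12) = x*(x - 3)*(x - 4)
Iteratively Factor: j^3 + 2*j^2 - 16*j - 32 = (j + 2)*(j^2 - 16) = (j - 4)*(j + 2)*(j + 4)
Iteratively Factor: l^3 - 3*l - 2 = (l - 2)*(l^2 + 2*l + 1) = (l - 2)*(l + 1)*(l + 1)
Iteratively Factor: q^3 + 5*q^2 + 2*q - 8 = (q + 2)*(q^2 + 3*q - 4) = (q - 1)*(q + 2)*(q + 4)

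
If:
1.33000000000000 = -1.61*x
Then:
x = -0.83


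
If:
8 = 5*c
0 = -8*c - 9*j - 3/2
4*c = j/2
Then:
No Solution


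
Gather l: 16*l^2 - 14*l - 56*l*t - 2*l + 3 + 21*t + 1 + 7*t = 16*l^2 + l*(-56*t - 16) + 28*t + 4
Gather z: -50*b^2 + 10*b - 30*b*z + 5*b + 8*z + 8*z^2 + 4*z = -50*b^2 + 15*b + 8*z^2 + z*(12 - 30*b)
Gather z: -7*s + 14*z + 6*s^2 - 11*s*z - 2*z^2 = 6*s^2 - 7*s - 2*z^2 + z*(14 - 11*s)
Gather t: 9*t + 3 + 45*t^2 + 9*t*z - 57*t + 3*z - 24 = 45*t^2 + t*(9*z - 48) + 3*z - 21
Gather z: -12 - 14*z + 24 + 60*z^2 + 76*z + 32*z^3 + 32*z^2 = 32*z^3 + 92*z^2 + 62*z + 12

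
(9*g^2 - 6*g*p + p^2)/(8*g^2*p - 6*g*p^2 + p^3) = (9*g^2 - 6*g*p + p^2)/(p*(8*g^2 - 6*g*p + p^2))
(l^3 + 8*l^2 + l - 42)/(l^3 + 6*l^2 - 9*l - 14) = (l + 3)/(l + 1)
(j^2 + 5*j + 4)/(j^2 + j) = (j + 4)/j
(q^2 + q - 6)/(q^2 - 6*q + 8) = (q + 3)/(q - 4)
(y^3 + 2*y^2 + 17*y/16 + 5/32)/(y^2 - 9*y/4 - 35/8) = (8*y^2 + 6*y + 1)/(4*(2*y - 7))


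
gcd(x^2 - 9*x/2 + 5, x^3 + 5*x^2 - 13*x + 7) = 1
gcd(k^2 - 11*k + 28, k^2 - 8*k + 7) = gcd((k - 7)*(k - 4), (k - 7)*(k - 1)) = k - 7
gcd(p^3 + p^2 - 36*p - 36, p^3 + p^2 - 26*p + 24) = p + 6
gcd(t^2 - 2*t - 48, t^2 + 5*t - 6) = t + 6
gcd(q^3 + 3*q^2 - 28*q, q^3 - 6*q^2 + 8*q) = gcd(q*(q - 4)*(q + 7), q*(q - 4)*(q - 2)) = q^2 - 4*q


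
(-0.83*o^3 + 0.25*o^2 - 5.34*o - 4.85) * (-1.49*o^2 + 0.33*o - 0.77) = 1.2367*o^5 - 0.6464*o^4 + 8.6782*o^3 + 5.2718*o^2 + 2.5113*o + 3.7345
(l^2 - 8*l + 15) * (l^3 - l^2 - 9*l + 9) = l^5 - 9*l^4 + 14*l^3 + 66*l^2 - 207*l + 135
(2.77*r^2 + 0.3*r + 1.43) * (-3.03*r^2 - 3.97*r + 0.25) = -8.3931*r^4 - 11.9059*r^3 - 4.8314*r^2 - 5.6021*r + 0.3575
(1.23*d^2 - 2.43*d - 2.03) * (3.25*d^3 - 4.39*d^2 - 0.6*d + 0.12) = 3.9975*d^5 - 13.2972*d^4 + 3.3322*d^3 + 10.5173*d^2 + 0.9264*d - 0.2436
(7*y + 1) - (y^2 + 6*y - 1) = -y^2 + y + 2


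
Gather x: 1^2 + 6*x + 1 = 6*x + 2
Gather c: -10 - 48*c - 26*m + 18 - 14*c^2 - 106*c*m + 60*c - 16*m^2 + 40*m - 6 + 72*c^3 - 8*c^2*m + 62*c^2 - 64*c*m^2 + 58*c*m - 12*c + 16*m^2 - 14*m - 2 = 72*c^3 + c^2*(48 - 8*m) + c*(-64*m^2 - 48*m)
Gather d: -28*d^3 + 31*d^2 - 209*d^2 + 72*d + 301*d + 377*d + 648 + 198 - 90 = -28*d^3 - 178*d^2 + 750*d + 756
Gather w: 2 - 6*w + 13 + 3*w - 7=8 - 3*w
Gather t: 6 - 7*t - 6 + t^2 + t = t^2 - 6*t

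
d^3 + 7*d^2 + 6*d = d*(d + 1)*(d + 6)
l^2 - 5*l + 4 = (l - 4)*(l - 1)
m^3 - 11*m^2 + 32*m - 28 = (m - 7)*(m - 2)^2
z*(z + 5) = z^2 + 5*z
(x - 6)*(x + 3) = x^2 - 3*x - 18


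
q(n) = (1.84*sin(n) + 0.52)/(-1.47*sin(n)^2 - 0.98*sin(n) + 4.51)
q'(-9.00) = -0.36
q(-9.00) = -0.05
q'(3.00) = -0.48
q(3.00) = 0.18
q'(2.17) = -0.92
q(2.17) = 0.76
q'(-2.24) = -0.30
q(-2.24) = -0.21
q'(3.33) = -0.39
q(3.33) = 0.04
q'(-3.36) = -0.51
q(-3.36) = 0.22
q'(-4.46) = -0.67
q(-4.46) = 1.05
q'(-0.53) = 0.35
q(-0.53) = -0.09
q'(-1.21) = 0.20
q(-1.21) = -0.29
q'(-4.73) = 0.05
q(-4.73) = 1.15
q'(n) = (2.94*sin(n)*cos(n) + 0.98*cos(n))*(1.84*sin(n) + 0.52)/(-1.47*sin(n)^2 - 0.98*sin(n) + 4.51)^2 + 1.84*cos(n)/(-1.47*sin(n)^2 - 0.98*sin(n) + 4.51)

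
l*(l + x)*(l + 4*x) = l^3 + 5*l^2*x + 4*l*x^2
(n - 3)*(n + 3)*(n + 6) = n^3 + 6*n^2 - 9*n - 54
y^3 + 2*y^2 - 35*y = y*(y - 5)*(y + 7)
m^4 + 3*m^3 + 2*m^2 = m^2*(m + 1)*(m + 2)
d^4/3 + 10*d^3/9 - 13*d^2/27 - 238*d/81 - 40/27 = (d/3 + 1)*(d - 5/3)*(d + 2/3)*(d + 4/3)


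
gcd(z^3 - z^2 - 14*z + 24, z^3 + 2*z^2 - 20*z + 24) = z - 2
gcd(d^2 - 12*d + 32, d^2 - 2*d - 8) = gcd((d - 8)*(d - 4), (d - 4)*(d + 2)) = d - 4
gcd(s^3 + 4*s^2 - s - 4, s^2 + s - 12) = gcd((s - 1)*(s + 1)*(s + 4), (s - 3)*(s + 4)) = s + 4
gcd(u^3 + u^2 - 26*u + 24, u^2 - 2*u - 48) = u + 6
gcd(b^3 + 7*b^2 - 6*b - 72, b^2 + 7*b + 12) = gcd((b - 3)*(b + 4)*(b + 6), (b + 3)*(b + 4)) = b + 4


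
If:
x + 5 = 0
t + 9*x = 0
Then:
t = 45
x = -5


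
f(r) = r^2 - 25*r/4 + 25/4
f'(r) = 2*r - 25/4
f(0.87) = 1.57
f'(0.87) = -4.51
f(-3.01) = 34.12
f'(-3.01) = -12.27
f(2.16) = -2.58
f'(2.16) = -1.93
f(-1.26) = 15.71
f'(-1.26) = -8.77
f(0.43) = 3.75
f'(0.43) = -5.39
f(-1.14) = 14.67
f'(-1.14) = -8.53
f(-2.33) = 26.24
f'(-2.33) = -10.91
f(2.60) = -3.24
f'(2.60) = -1.05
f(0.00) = 6.25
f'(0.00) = -6.25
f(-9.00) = 143.50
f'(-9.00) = -24.25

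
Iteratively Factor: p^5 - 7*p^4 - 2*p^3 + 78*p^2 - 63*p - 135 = (p + 1)*(p^4 - 8*p^3 + 6*p^2 + 72*p - 135) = (p + 1)*(p + 3)*(p^3 - 11*p^2 + 39*p - 45) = (p - 3)*(p + 1)*(p + 3)*(p^2 - 8*p + 15) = (p - 5)*(p - 3)*(p + 1)*(p + 3)*(p - 3)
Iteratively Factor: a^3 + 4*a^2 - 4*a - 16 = (a + 4)*(a^2 - 4) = (a - 2)*(a + 4)*(a + 2)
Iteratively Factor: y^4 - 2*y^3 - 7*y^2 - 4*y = (y + 1)*(y^3 - 3*y^2 - 4*y) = (y - 4)*(y + 1)*(y^2 + y) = y*(y - 4)*(y + 1)*(y + 1)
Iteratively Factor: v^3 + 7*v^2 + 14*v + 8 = (v + 4)*(v^2 + 3*v + 2) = (v + 2)*(v + 4)*(v + 1)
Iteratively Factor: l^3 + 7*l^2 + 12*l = (l)*(l^2 + 7*l + 12) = l*(l + 4)*(l + 3)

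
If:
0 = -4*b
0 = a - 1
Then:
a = 1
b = 0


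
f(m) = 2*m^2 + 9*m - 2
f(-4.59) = -1.17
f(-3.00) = -11.00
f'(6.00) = 33.00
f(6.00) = 124.00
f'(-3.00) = -3.00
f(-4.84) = 1.29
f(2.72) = 37.28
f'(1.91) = 16.64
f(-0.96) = -8.80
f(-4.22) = -4.36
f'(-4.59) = -9.36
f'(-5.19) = -11.76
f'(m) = 4*m + 9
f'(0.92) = 12.68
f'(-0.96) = 5.16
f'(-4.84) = -10.36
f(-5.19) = 5.16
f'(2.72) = 19.88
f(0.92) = 7.97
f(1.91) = 22.49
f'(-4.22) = -7.88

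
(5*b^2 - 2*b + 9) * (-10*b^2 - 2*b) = -50*b^4 + 10*b^3 - 86*b^2 - 18*b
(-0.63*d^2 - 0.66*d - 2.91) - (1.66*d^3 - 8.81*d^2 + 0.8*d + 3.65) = -1.66*d^3 + 8.18*d^2 - 1.46*d - 6.56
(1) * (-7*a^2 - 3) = -7*a^2 - 3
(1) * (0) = 0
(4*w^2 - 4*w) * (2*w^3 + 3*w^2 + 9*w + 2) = 8*w^5 + 4*w^4 + 24*w^3 - 28*w^2 - 8*w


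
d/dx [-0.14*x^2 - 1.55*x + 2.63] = -0.28*x - 1.55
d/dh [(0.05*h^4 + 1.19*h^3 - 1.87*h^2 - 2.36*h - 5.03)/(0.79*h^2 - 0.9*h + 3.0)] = (0.079*h^5 + 0.8051*h^4 - 1.542*h^3 + 14.2574*h^2 - 3.2726*h - 11.607)/(0.6241*h^4 - 1.422*h^3 + 5.55*h^2 - 5.4*h + 9.0)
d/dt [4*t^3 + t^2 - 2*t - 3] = 12*t^2 + 2*t - 2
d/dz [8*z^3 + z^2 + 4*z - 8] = 24*z^2 + 2*z + 4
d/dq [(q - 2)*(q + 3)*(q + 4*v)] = 3*q^2 + 8*q*v + 2*q + 4*v - 6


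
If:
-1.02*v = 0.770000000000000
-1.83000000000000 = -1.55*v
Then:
No Solution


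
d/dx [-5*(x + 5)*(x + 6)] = -10*x - 55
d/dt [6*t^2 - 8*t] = 12*t - 8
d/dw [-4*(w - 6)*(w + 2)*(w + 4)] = 112 - 12*w^2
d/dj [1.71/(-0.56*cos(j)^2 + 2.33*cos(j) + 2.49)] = (3.9843 - 1.9152*cos(j))*sin(j)/(-0.56*cos(j)^2 + 2.33*cos(j) + 2.49)^2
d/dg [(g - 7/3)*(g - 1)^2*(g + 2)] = 4*g^3 - 7*g^2 - 6*g + 9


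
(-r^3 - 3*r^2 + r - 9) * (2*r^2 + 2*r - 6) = -2*r^5 - 8*r^4 + 2*r^3 + 2*r^2 - 24*r + 54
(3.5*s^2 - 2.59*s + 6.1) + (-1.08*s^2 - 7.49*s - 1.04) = 2.42*s^2 - 10.08*s + 5.06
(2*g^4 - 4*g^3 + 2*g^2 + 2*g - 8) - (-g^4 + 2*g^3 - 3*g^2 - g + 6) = 3*g^4 - 6*g^3 + 5*g^2 + 3*g - 14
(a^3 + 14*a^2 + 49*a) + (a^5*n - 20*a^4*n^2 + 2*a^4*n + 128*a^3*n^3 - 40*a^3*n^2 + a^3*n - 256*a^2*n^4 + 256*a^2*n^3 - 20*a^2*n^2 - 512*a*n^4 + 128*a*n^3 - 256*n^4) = a^5*n - 20*a^4*n^2 + 2*a^4*n + 128*a^3*n^3 - 40*a^3*n^2 + a^3*n + a^3 - 256*a^2*n^4 + 256*a^2*n^3 - 20*a^2*n^2 + 14*a^2 - 512*a*n^4 + 128*a*n^3 + 49*a - 256*n^4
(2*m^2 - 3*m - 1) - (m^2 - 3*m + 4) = m^2 - 5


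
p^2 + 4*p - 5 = (p - 1)*(p + 5)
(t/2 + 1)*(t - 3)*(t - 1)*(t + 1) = t^4/2 - t^3/2 - 7*t^2/2 + t/2 + 3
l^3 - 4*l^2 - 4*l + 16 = (l - 4)*(l - 2)*(l + 2)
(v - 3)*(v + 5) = v^2 + 2*v - 15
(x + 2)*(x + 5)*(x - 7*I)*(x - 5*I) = x^4 + 7*x^3 - 12*I*x^3 - 25*x^2 - 84*I*x^2 - 245*x - 120*I*x - 350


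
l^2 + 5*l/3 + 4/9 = (l + 1/3)*(l + 4/3)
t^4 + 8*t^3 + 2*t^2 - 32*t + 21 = (t - 1)^2*(t + 3)*(t + 7)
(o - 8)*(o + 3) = o^2 - 5*o - 24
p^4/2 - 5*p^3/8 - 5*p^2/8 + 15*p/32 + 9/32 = (p/2 + 1/4)*(p - 3/2)*(p - 1)*(p + 3/4)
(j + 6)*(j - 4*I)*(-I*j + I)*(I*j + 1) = j^4 + 5*j^3 - 5*I*j^3 - 10*j^2 - 25*I*j^2 - 20*j + 30*I*j + 24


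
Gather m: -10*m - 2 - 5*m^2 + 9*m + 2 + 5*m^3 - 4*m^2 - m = 5*m^3 - 9*m^2 - 2*m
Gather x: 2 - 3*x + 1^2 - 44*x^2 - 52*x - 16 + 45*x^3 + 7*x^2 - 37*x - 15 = 45*x^3 - 37*x^2 - 92*x - 28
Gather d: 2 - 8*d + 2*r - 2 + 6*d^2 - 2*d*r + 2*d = 6*d^2 + d*(-2*r - 6) + 2*r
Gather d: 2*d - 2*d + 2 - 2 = 0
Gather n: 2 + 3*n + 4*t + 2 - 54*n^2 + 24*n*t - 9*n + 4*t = -54*n^2 + n*(24*t - 6) + 8*t + 4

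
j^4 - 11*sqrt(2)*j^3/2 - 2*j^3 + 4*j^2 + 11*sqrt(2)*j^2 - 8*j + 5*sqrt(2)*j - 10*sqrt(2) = (j - 2)*(j - 5*sqrt(2))*(j - sqrt(2))*(j + sqrt(2)/2)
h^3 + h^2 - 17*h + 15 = (h - 3)*(h - 1)*(h + 5)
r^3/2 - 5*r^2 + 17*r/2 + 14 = (r/2 + 1/2)*(r - 7)*(r - 4)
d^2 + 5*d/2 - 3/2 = (d - 1/2)*(d + 3)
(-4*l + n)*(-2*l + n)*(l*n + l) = 8*l^3*n + 8*l^3 - 6*l^2*n^2 - 6*l^2*n + l*n^3 + l*n^2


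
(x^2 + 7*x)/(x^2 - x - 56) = x/(x - 8)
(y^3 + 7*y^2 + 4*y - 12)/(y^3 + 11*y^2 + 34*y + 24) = (y^2 + y - 2)/(y^2 + 5*y + 4)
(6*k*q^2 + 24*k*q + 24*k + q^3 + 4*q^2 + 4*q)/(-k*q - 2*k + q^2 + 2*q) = (6*k*q + 12*k + q^2 + 2*q)/(-k + q)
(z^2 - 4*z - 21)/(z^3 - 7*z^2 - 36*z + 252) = (z + 3)/(z^2 - 36)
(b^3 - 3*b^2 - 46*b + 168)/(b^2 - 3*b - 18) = (b^2 + 3*b - 28)/(b + 3)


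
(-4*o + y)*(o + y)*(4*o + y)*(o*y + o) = -16*o^4*y - 16*o^4 - 16*o^3*y^2 - 16*o^3*y + o^2*y^3 + o^2*y^2 + o*y^4 + o*y^3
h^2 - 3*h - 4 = (h - 4)*(h + 1)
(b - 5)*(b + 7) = b^2 + 2*b - 35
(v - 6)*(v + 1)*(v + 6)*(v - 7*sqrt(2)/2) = v^4 - 7*sqrt(2)*v^3/2 + v^3 - 36*v^2 - 7*sqrt(2)*v^2/2 - 36*v + 126*sqrt(2)*v + 126*sqrt(2)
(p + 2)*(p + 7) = p^2 + 9*p + 14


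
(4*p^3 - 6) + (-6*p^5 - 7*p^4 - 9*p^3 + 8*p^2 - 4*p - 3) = -6*p^5 - 7*p^4 - 5*p^3 + 8*p^2 - 4*p - 9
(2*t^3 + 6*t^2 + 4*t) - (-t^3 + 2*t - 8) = 3*t^3 + 6*t^2 + 2*t + 8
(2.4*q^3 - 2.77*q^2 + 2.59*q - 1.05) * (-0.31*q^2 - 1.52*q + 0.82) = -0.744*q^5 - 2.7893*q^4 + 5.3755*q^3 - 5.8827*q^2 + 3.7198*q - 0.861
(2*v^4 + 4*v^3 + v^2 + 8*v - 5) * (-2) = -4*v^4 - 8*v^3 - 2*v^2 - 16*v + 10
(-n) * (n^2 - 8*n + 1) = -n^3 + 8*n^2 - n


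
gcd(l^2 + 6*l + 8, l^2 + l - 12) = l + 4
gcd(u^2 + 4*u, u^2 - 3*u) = u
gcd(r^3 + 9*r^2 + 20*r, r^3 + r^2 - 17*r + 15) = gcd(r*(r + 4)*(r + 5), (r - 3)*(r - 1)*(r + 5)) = r + 5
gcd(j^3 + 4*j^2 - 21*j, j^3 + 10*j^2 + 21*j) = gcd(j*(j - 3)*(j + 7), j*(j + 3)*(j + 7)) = j^2 + 7*j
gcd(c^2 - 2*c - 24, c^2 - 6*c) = c - 6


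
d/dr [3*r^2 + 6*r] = 6*r + 6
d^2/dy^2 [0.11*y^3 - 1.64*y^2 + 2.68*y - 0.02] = 0.66*y - 3.28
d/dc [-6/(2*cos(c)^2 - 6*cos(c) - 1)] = 12*(3 - 2*cos(c))*sin(c)/(6*cos(c) - cos(2*c))^2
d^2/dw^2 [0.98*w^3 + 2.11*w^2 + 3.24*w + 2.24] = 5.88*w + 4.22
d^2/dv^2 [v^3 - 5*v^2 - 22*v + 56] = 6*v - 10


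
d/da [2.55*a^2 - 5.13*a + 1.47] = 5.1*a - 5.13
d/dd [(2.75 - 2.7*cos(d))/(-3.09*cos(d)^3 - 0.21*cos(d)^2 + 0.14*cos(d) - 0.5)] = (16.686*cos(d)^3 - 24.9255*cos(d)^2 - 1.155*cos(d) - 0.965)*sin(d)/(9.5481*cos(d)^6 + 1.2978*cos(d)^5 - 0.8211*cos(d)^4 + 3.0312*cos(d)^3 + 0.2296*cos(d)^2 - 0.14*cos(d) + 0.25)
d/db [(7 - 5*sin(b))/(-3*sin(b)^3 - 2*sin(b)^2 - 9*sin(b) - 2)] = (-30*sin(b)^3 + 53*sin(b)^2 + 28*sin(b) + 73)*cos(b)/(3*sin(b)^3 + 2*sin(b)^2 + 9*sin(b) + 2)^2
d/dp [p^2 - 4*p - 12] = 2*p - 4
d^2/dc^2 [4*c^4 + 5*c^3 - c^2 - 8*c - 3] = 48*c^2 + 30*c - 2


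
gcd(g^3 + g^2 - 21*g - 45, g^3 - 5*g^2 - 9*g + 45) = g^2 - 2*g - 15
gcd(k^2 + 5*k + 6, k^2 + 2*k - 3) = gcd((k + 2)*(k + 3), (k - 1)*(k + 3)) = k + 3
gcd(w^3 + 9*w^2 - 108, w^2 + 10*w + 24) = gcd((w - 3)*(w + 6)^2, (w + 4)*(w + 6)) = w + 6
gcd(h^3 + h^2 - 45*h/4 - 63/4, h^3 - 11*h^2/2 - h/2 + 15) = h + 3/2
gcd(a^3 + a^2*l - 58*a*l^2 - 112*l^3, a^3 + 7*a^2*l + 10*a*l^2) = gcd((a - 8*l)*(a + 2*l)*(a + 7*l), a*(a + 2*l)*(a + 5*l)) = a + 2*l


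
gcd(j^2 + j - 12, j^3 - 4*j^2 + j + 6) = j - 3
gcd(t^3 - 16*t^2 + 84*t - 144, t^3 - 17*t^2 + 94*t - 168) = t^2 - 10*t + 24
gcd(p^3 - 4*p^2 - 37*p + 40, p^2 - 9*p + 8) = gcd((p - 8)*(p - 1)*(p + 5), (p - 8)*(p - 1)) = p^2 - 9*p + 8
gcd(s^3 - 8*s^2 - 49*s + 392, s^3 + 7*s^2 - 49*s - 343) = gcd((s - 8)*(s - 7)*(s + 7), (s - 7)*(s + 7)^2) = s^2 - 49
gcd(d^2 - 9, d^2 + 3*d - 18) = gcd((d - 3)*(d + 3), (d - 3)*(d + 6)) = d - 3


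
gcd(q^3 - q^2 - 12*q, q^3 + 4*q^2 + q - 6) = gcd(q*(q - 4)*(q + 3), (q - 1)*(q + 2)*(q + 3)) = q + 3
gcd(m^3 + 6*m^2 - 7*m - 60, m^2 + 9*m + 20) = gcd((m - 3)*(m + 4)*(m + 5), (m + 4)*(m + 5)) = m^2 + 9*m + 20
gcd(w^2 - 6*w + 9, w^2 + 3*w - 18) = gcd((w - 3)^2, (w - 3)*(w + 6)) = w - 3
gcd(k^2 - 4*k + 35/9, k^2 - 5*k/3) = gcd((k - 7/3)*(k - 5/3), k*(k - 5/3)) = k - 5/3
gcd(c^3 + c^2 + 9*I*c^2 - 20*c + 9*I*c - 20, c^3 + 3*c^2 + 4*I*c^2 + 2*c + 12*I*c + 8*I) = c^2 + c*(1 + 4*I) + 4*I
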